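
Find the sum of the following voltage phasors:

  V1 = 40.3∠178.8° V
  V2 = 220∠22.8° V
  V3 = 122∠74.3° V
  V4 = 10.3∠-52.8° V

Step 1 — Convert each phasor to rectangular form:
  V1 = 40.3·(cos(178.8°) + j·sin(178.8°)) = -40.29 + j0.844 V
  V2 = 220·(cos(22.8°) + j·sin(22.8°)) = 202.8 + j85.25 V
  V3 = 122·(cos(74.3°) + j·sin(74.3°)) = 33.01 + j117.4 V
  V4 = 10.3·(cos(-52.8°) + j·sin(-52.8°)) = 6.227 - j8.204 V
Step 2 — Sum components: V_total = 201.8 + j195.3 V.
Step 3 — Convert to polar: |V_total| = 280.8 V, ∠V_total = 44.1°.

V_total = 280.8∠44.1° V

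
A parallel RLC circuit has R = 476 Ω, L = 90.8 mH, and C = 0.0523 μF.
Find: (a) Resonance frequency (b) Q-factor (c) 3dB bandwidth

Step 1 — Resonance: ω₀ = 1/√(LC) = 1/√(0.0908·5.23e-08) = 1.451e+04 rad/s.
Step 2 — f₀ = ω₀/(2π) = 2310 Hz.
Step 3 — Parallel Q: Q = R/(ω₀L) = 476/(1.451e+04·0.0908) = 0.3613.
Step 4 — Bandwidth: Δω = ω₀/Q = 4.017e+04 rad/s; BW = Δω/(2π) = 6393 Hz.

(a) f₀ = 2310 Hz  (b) Q = 0.3613  (c) BW = 6393 Hz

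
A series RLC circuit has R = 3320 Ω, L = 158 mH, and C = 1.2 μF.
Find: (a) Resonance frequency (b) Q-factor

Step 1 — Resonance condition Im(Z)=0 gives ω₀ = 1/√(LC).
Step 2 — ω₀ = 1/√(0.158·1.2e-06) = 2297 rad/s.
Step 3 — f₀ = ω₀/(2π) = 365.5 Hz.
Step 4 — Series Q: Q = ω₀L/R = 2297·0.158/3320 = 0.1093.

(a) f₀ = 365.5 Hz  (b) Q = 0.1093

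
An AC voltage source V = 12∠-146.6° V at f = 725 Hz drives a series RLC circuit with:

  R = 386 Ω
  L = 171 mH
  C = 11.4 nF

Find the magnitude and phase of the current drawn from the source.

Step 1 — Angular frequency: ω = 2π·f = 2π·725 = 4555 rad/s.
Step 2 — Component impedances:
  R: Z = R = 386 Ω
  L: Z = jωL = j·4555·0.171 = 0 + j779 Ω
  C: Z = 1/(jωC) = -j/(ω·C) = 0 - j1.926e+04 Ω
Step 3 — Series combination: Z_total = R + L + C = 386 - j1.848e+04 Ω = 1.848e+04∠-88.8° Ω.
Step 4 — Source phasor: V = 12∠-146.6° V = -10.02 - j6.606 V.
Step 5 — Ohm's law: I = V / Z_total = (-10.02 - j6.606) / (386 - j1.848e+04) = 0.000346 - j0.0005494 A.
Step 6 — Convert to polar: |I| = 0.0006493 A, ∠I = -57.8°.

I = 0.0006493∠-57.8° A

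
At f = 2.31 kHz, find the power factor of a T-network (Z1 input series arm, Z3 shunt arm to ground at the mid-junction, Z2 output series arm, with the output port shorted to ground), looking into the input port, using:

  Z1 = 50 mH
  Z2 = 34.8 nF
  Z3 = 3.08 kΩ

Step 1 — Angular frequency: ω = 2π·f = 2π·2310 = 1.451e+04 rad/s.
Step 2 — Component impedances:
  Z1: Z = jωL = j·1.451e+04·0.05 = 0 + j725.7 Ω
  Z2: Z = 1/(jωC) = -j/(ω·C) = 0 - j1980 Ω
  Z3: Z = R = 3080 Ω
Step 3 — With the output port shorted to ground, the output series arm Z2 runs from the junction to ground; the shunt arm Z3 also runs from the junction to ground. They appear in parallel: Z3 || Z2 = 900.5 - j1401 Ω.
Step 4 — Series with input arm Z1: Z_in = Z1 + (Z3 || Z2) = 900.5 - j675.3 Ω = 1126∠-36.9° Ω.
Step 5 — Power factor: PF = cos(φ) = Re(Z)/|Z| = 900.54/1125.6 = 0.8001.
Step 6 — Type: Im(Z) = -675.3 ⇒ leading (phase φ = -36.9°).

PF = 0.8001 (leading, φ = -36.9°)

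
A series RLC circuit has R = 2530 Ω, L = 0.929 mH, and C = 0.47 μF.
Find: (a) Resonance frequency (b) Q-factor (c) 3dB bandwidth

Step 1 — Resonance condition Im(Z)=0 gives ω₀ = 1/√(LC).
Step 2 — ω₀ = 1/√(0.000929·4.7e-07) = 4.786e+04 rad/s.
Step 3 — f₀ = ω₀/(2π) = 7617 Hz.
Step 4 — Series Q: Q = ω₀L/R = 4.786e+04·0.000929/2530 = 0.01757.
Step 5 — 3dB bandwidth: Δω = ω₀/Q = 2.723e+06 rad/s; BW = Δω/(2π) = 4.334e+05 Hz.

(a) f₀ = 7617 Hz  (b) Q = 0.01757  (c) BW = 4.334e+05 Hz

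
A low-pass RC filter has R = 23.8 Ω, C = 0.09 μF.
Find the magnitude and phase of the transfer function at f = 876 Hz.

Step 1 — Angular frequency: ω = 2π·876 = 5504 rad/s.
Step 2 — Transfer function: H(jω) = 1/(1 + jωRC).
Step 3 — Denominator: 1 + jωRC = 1 + j·5504·23.8·9e-08 = 1 + j0.01179.
Step 4 — H = 0.9999 - j0.01179.
Step 5 — Magnitude: |H| = 0.9999 (-0.0 dB); phase: φ = -0.7°.

|H| = 0.9999 (-0.0 dB), φ = -0.7°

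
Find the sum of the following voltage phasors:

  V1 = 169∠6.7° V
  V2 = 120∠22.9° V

Step 1 — Convert each phasor to rectangular form:
  V1 = 169·(cos(6.7°) + j·sin(6.7°)) = 167.8 + j19.72 V
  V2 = 120·(cos(22.9°) + j·sin(22.9°)) = 110.5 + j46.69 V
Step 2 — Sum components: V_total = 278.4 + j66.41 V.
Step 3 — Convert to polar: |V_total| = 286.2 V, ∠V_total = 13.4°.

V_total = 286.2∠13.4° V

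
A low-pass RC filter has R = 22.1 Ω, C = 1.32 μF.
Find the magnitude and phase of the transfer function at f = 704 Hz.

Step 1 — Angular frequency: ω = 2π·704 = 4423 rad/s.
Step 2 — Transfer function: H(jω) = 1/(1 + jωRC).
Step 3 — Denominator: 1 + jωRC = 1 + j·4423·22.1·1.32e-06 = 1 + j0.129.
Step 4 — H = 0.9836 - j0.1269.
Step 5 — Magnitude: |H| = 0.9918 (-0.1 dB); phase: φ = -7.4°.

|H| = 0.9918 (-0.1 dB), φ = -7.4°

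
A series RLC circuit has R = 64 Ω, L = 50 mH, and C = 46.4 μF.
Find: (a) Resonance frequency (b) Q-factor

Step 1 — Resonance condition Im(Z)=0 gives ω₀ = 1/√(LC).
Step 2 — ω₀ = 1/√(0.05·4.64e-05) = 656.5 rad/s.
Step 3 — f₀ = ω₀/(2π) = 104.5 Hz.
Step 4 — Series Q: Q = ω₀L/R = 656.5·0.05/64 = 0.5129.

(a) f₀ = 104.5 Hz  (b) Q = 0.5129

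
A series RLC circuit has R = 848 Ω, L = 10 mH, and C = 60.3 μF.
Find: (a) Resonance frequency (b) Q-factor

Step 1 — Resonance condition Im(Z)=0 gives ω₀ = 1/√(LC).
Step 2 — ω₀ = 1/√(0.01·6.03e-05) = 1288 rad/s.
Step 3 — f₀ = ω₀/(2π) = 205 Hz.
Step 4 — Series Q: Q = ω₀L/R = 1288·0.01/848 = 0.01519.

(a) f₀ = 205 Hz  (b) Q = 0.01519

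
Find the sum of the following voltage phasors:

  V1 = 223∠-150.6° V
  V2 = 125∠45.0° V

Step 1 — Convert each phasor to rectangular form:
  V1 = 223·(cos(-150.6°) + j·sin(-150.6°)) = -194.3 - j109.5 V
  V2 = 125·(cos(45.0°) + j·sin(45.0°)) = 88.39 + j88.39 V
Step 2 — Sum components: V_total = -105.9 - j21.08 V.
Step 3 — Convert to polar: |V_total| = 108 V, ∠V_total = -168.7°.

V_total = 108∠-168.7° V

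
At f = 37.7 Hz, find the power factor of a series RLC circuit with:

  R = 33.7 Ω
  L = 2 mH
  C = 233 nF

Step 1 — Angular frequency: ω = 2π·f = 2π·37.7 = 236.9 rad/s.
Step 2 — Component impedances:
  R: Z = R = 33.7 Ω
  L: Z = jωL = j·236.9·0.002 = 0 + j0.4738 Ω
  C: Z = 1/(jωC) = -j/(ω·C) = 0 - j1.812e+04 Ω
Step 3 — Series combination: Z_total = R + L + C = 33.7 - j1.812e+04 Ω = 1.812e+04∠-89.9° Ω.
Step 4 — Power factor: PF = cos(φ) = Re(Z)/|Z| = 33.7/1.812e+04 = 0.00186.
Step 5 — Type: Im(Z) = -1.812e+04 ⇒ leading (phase φ = -89.9°).

PF = 0.00186 (leading, φ = -89.9°)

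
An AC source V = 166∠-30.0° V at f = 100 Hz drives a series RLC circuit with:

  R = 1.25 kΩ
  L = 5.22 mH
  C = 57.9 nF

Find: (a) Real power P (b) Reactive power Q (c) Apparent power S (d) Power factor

Step 1 — Angular frequency: ω = 2π·f = 2π·100 = 628.3 rad/s.
Step 2 — Component impedances:
  R: Z = R = 1250 Ω
  L: Z = jωL = j·628.3·0.00522 = 0 + j3.28 Ω
  C: Z = 1/(jωC) = -j/(ω·C) = 0 - j2.749e+04 Ω
Step 3 — Series combination: Z_total = R + L + C = 1250 - j2.748e+04 Ω = 2.751e+04∠-87.4° Ω.
Step 4 — Source phasor: V = 166∠-30.0° V = 143.8 - j83 V.
Step 5 — Current: I = V / Z = 0.003251 + j0.005083 A = 0.006034∠57.4° A.
Step 6 — Complex power: S = V·I* = 0.0455 - j1.001 VA.
Step 7 — Real power: P = Re(S) = 0.0455 W.
Step 8 — Reactive power: Q = Im(S) = -1.001 VAR.
Step 9 — Apparent power: |S| = 1.002 VA.
Step 10 — Power factor: PF = P/|S| = 0.04543 (leading).

(a) P = 0.0455 W  (b) Q = -1.001 VAR  (c) S = 1.002 VA  (d) PF = 0.04543 (leading)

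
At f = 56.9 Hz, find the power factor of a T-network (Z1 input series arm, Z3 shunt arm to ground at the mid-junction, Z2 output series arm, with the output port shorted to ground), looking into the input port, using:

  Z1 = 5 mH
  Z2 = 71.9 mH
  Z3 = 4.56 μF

Step 1 — Angular frequency: ω = 2π·f = 2π·56.9 = 357.5 rad/s.
Step 2 — Component impedances:
  Z1: Z = jωL = j·357.5·0.005 = 0 + j1.788 Ω
  Z2: Z = jωL = j·357.5·0.0719 = 0 + j25.71 Ω
  Z3: Z = 1/(jωC) = -j/(ω·C) = 0 - j613.4 Ω
Step 3 — With the output port shorted to ground, the output series arm Z2 runs from the junction to ground; the shunt arm Z3 also runs from the junction to ground. They appear in parallel: Z3 || Z2 = 0 + j26.83 Ω.
Step 4 — Series with input arm Z1: Z_in = Z1 + (Z3 || Z2) = 0 + j28.62 Ω = 28.62∠90.0° Ω.
Step 5 — Power factor: PF = cos(φ) = Re(Z)/|Z| = 0/28.62 = 0.
Step 6 — Type: Im(Z) = 28.62 ⇒ lagging (phase φ = 90.0°).

PF = 0 (lagging, φ = 90.0°)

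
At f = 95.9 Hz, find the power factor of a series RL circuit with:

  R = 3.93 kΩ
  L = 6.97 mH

Step 1 — Angular frequency: ω = 2π·f = 2π·95.9 = 602.6 rad/s.
Step 2 — Component impedances:
  R: Z = R = 3930 Ω
  L: Z = jωL = j·602.6·0.00697 = 0 + j4.2 Ω
Step 3 — Series combination: Z_total = R + L = 3930 + j4.2 Ω = 3930∠0.1° Ω.
Step 4 — Power factor: PF = cos(φ) = Re(Z)/|Z| = 3930/3930 = 1.
Step 5 — Type: Im(Z) = 4.2 ⇒ lagging (phase φ = 0.1°).

PF = 1 (lagging, φ = 0.1°)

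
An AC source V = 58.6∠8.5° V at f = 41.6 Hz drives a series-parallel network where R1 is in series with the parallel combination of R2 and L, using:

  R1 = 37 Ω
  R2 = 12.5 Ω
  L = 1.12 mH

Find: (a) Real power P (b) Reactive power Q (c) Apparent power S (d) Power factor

Step 1 — Angular frequency: ω = 2π·f = 2π·41.6 = 261.4 rad/s.
Step 2 — Component impedances:
  R1: Z = R = 37 Ω
  R2: Z = R = 12.5 Ω
  L: Z = jωL = j·261.4·0.00112 = 0 + j0.2927 Ω
Step 3 — Parallel branch: R2 || L = 1/(1/R2 + 1/L) = 0.006852 + j0.2926 Ω.
Step 4 — Series with R1: Z_total = R1 + (R2 || L) = 37.01 + j0.2926 Ω = 37.01∠0.5° Ω.
Step 5 — Source phasor: V = 58.6∠8.5° V = 57.96 + j8.662 V.
Step 6 — Current: I = V / Z = 1.568 + j0.2217 A = 1.583∠8.0° A.
Step 7 — Complex power: S = V·I* = 92.79 + j0.7336 VA.
Step 8 — Real power: P = Re(S) = 92.79 W.
Step 9 — Reactive power: Q = Im(S) = 0.7336 VAR.
Step 10 — Apparent power: |S| = 92.79 VA.
Step 11 — Power factor: PF = P/|S| = 1 (lagging).

(a) P = 92.79 W  (b) Q = 0.7336 VAR  (c) S = 92.79 VA  (d) PF = 1 (lagging)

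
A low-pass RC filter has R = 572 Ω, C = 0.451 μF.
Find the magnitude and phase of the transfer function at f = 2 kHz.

Step 1 — Angular frequency: ω = 2π·2000 = 1.257e+04 rad/s.
Step 2 — Transfer function: H(jω) = 1/(1 + jωRC).
Step 3 — Denominator: 1 + jωRC = 1 + j·1.257e+04·572·4.51e-07 = 1 + j3.242.
Step 4 — H = 0.08689 - j0.2817.
Step 5 — Magnitude: |H| = 0.2948 (-10.6 dB); phase: φ = -72.9°.

|H| = 0.2948 (-10.6 dB), φ = -72.9°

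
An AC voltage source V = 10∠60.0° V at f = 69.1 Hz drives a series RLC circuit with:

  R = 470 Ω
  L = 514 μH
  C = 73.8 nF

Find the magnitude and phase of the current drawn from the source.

Step 1 — Angular frequency: ω = 2π·f = 2π·69.1 = 434.2 rad/s.
Step 2 — Component impedances:
  R: Z = R = 470 Ω
  L: Z = jωL = j·434.2·0.000514 = 0 + j0.2232 Ω
  C: Z = 1/(jωC) = -j/(ω·C) = 0 - j3.121e+04 Ω
Step 3 — Series combination: Z_total = R + L + C = 470 - j3.121e+04 Ω = 3.121e+04∠-89.1° Ω.
Step 4 — Source phasor: V = 10∠60.0° V = 5 + j8.66 V.
Step 5 — Ohm's law: I = V / Z_total = (5 + j8.66) / (470 - j3.121e+04) = -0.000275 + j0.0001644 A.
Step 6 — Convert to polar: |I| = 0.0003204 A, ∠I = 149.1°.

I = 0.0003204∠149.1° A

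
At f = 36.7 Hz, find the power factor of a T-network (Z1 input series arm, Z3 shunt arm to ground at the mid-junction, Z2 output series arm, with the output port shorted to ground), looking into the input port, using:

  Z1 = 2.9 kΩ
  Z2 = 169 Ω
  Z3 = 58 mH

Step 1 — Angular frequency: ω = 2π·f = 2π·36.7 = 230.6 rad/s.
Step 2 — Component impedances:
  Z1: Z = R = 2900 Ω
  Z2: Z = R = 169 Ω
  Z3: Z = jωL = j·230.6·0.058 = 0 + j13.37 Ω
Step 3 — With the output port shorted to ground, the output series arm Z2 runs from the junction to ground; the shunt arm Z3 also runs from the junction to ground. They appear in parallel: Z3 || Z2 = 1.052 + j13.29 Ω.
Step 4 — Series with input arm Z1: Z_in = Z1 + (Z3 || Z2) = 2901 + j13.29 Ω = 2901∠0.3° Ω.
Step 5 — Power factor: PF = cos(φ) = Re(Z)/|Z| = 2901/2901 = 1.
Step 6 — Type: Im(Z) = 13.29 ⇒ lagging (phase φ = 0.3°).

PF = 1 (lagging, φ = 0.3°)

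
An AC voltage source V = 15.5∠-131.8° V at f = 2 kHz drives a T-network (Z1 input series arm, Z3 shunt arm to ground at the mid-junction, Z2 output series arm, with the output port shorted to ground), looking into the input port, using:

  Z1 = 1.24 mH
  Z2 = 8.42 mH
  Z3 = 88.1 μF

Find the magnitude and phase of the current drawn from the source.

Step 1 — Angular frequency: ω = 2π·f = 2π·2000 = 1.257e+04 rad/s.
Step 2 — Component impedances:
  Z1: Z = jωL = j·1.257e+04·0.00124 = 0 + j15.58 Ω
  Z2: Z = jωL = j·1.257e+04·0.00842 = 0 + j105.8 Ω
  Z3: Z = 1/(jωC) = -j/(ω·C) = 0 - j0.9033 Ω
Step 3 — With the output port shorted to ground, the output series arm Z2 runs from the junction to ground; the shunt arm Z3 also runs from the junction to ground. They appear in parallel: Z3 || Z2 = 0 - j0.911 Ω.
Step 4 — Series with input arm Z1: Z_in = Z1 + (Z3 || Z2) = 0 + j14.67 Ω = 14.67∠90.0° Ω.
Step 5 — Source phasor: V = 15.5∠-131.8° V = -10.33 - j11.55 V.
Step 6 — Ohm's law: I = V / Z_total = (-10.33 - j11.55) / (0 + j14.67) = -0.7876 + j0.7042 A.
Step 7 — Convert to polar: |I| = 1.056 A, ∠I = 138.2°.

I = 1.056∠138.2° A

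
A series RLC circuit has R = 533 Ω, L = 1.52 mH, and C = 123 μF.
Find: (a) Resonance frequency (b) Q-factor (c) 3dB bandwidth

Step 1 — Resonance condition Im(Z)=0 gives ω₀ = 1/√(LC).
Step 2 — ω₀ = 1/√(0.00152·0.000123) = 2313 rad/s.
Step 3 — f₀ = ω₀/(2π) = 368.1 Hz.
Step 4 — Series Q: Q = ω₀L/R = 2313·0.00152/533 = 0.006595.
Step 5 — 3dB bandwidth: Δω = ω₀/Q = 3.507e+05 rad/s; BW = Δω/(2π) = 5.581e+04 Hz.

(a) f₀ = 368.1 Hz  (b) Q = 0.006595  (c) BW = 5.581e+04 Hz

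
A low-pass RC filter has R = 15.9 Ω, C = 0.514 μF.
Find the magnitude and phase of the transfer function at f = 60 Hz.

Step 1 — Angular frequency: ω = 2π·60 = 377 rad/s.
Step 2 — Transfer function: H(jω) = 1/(1 + jωRC).
Step 3 — Denominator: 1 + jωRC = 1 + j·377·15.9·5.14e-07 = 1 + j0.003081.
Step 4 — H = 1 - j0.003081.
Step 5 — Magnitude: |H| = 1 (-0.0 dB); phase: φ = -0.2°.

|H| = 1 (-0.0 dB), φ = -0.2°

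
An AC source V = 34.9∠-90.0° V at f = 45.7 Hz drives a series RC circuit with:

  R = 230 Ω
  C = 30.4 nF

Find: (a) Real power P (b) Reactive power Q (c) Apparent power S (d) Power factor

Step 1 — Angular frequency: ω = 2π·f = 2π·45.7 = 287.1 rad/s.
Step 2 — Component impedances:
  R: Z = R = 230 Ω
  C: Z = 1/(jωC) = -j/(ω·C) = 0 - j1.146e+05 Ω
Step 3 — Series combination: Z_total = R + C = 230 - j1.146e+05 Ω = 1.146e+05∠-89.9° Ω.
Step 4 — Source phasor: V = 34.9∠-90.0° V = 0 - j34.9 V.
Step 5 — Current: I = V / Z = 0.0003046 - j6.116e-07 A = 0.0003046∠-0.1° A.
Step 6 — Complex power: S = V·I* = 2.135e-05 - j0.01063 VA.
Step 7 — Real power: P = Re(S) = 2.135e-05 W.
Step 8 — Reactive power: Q = Im(S) = -0.01063 VAR.
Step 9 — Apparent power: |S| = 0.01063 VA.
Step 10 — Power factor: PF = P/|S| = 0.002008 (leading).

(a) P = 2.135e-05 W  (b) Q = -0.01063 VAR  (c) S = 0.01063 VA  (d) PF = 0.002008 (leading)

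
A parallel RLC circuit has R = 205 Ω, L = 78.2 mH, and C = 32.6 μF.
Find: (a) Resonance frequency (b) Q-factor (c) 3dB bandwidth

Step 1 — Resonance: ω₀ = 1/√(LC) = 1/√(0.0782·3.26e-05) = 626.3 rad/s.
Step 2 — f₀ = ω₀/(2π) = 99.68 Hz.
Step 3 — Parallel Q: Q = R/(ω₀L) = 205/(626.3·0.0782) = 4.186.
Step 4 — Bandwidth: Δω = ω₀/Q = 149.6 rad/s; BW = Δω/(2π) = 23.81 Hz.

(a) f₀ = 99.68 Hz  (b) Q = 4.186  (c) BW = 23.81 Hz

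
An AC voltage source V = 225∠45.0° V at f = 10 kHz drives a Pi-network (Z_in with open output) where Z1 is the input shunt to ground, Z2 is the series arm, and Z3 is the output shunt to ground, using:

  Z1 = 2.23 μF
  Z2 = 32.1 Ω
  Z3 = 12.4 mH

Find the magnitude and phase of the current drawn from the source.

Step 1 — Angular frequency: ω = 2π·f = 2π·1e+04 = 6.283e+04 rad/s.
Step 2 — Component impedances:
  Z1: Z = 1/(jωC) = -j/(ω·C) = 0 - j7.137 Ω
  Z2: Z = R = 32.1 Ω
  Z3: Z = jωL = j·6.283e+04·0.0124 = 0 + j779.1 Ω
Step 3 — With open output, the series arm Z2 and the output shunt Z3 appear in series to ground: Z2 + Z3 = 32.1 + j779.1 Ω.
Step 4 — Parallel with input shunt Z1: Z_in = Z1 || (Z2 + Z3) = 0.002739 - j7.203 Ω = 7.203∠-90.0° Ω.
Step 5 — Source phasor: V = 225∠45.0° V = 159.1 + j159.1 V.
Step 6 — Ohm's law: I = V / Z_total = (159.1 + j159.1) / (0.002739 - j7.203) = -22.08 + j22.1 A.
Step 7 — Convert to polar: |I| = 31.24 A, ∠I = 135.0°.

I = 31.24∠135.0° A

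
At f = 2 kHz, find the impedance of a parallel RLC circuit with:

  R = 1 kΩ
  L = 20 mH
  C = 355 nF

Step 1 — Angular frequency: ω = 2π·f = 2π·2000 = 1.257e+04 rad/s.
Step 2 — Component impedances:
  R: Z = R = 1000 Ω
  L: Z = jωL = j·1.257e+04·0.02 = 0 + j251.3 Ω
  C: Z = 1/(jωC) = -j/(ω·C) = 0 - j224.2 Ω
Step 3 — Parallel combination: 1/Z_total = 1/R + 1/L + 1/C; Z_total = 811.4 - j391.2 Ω = 900.8∠-25.7° Ω.

Z = 811.4 - j391.2 Ω = 900.8∠-25.7° Ω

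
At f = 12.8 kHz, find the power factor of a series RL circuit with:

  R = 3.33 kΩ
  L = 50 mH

Step 1 — Angular frequency: ω = 2π·f = 2π·1.28e+04 = 8.042e+04 rad/s.
Step 2 — Component impedances:
  R: Z = R = 3330 Ω
  L: Z = jωL = j·8.042e+04·0.05 = 0 + j4021 Ω
Step 3 — Series combination: Z_total = R + L = 3330 + j4021 Ω = 5221∠50.4° Ω.
Step 4 — Power factor: PF = cos(φ) = Re(Z)/|Z| = 3330/5221 = 0.6378.
Step 5 — Type: Im(Z) = 4021 ⇒ lagging (phase φ = 50.4°).

PF = 0.6378 (lagging, φ = 50.4°)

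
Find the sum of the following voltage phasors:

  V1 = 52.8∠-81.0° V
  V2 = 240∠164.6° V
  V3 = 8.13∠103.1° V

Step 1 — Convert each phasor to rectangular form:
  V1 = 52.8·(cos(-81.0°) + j·sin(-81.0°)) = 8.26 - j52.15 V
  V2 = 240·(cos(164.6°) + j·sin(164.6°)) = -231.4 + j63.73 V
  V3 = 8.13·(cos(103.1°) + j·sin(103.1°)) = -1.843 + j7.918 V
Step 2 — Sum components: V_total = -225 + j19.5 V.
Step 3 — Convert to polar: |V_total| = 225.8 V, ∠V_total = 175.0°.

V_total = 225.8∠175.0° V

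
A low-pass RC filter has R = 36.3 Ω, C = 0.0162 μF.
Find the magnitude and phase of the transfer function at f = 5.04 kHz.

Step 1 — Angular frequency: ω = 2π·5040 = 3.167e+04 rad/s.
Step 2 — Transfer function: H(jω) = 1/(1 + jωRC).
Step 3 — Denominator: 1 + jωRC = 1 + j·3.167e+04·36.3·1.62e-08 = 1 + j0.01862.
Step 4 — H = 0.9997 - j0.01862.
Step 5 — Magnitude: |H| = 0.9998 (-0.0 dB); phase: φ = -1.1°.

|H| = 0.9998 (-0.0 dB), φ = -1.1°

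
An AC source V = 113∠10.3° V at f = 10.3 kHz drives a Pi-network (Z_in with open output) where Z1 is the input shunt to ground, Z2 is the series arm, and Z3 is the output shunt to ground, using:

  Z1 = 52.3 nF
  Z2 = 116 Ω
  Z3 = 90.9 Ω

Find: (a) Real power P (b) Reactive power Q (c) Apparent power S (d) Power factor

Step 1 — Angular frequency: ω = 2π·f = 2π·1.03e+04 = 6.472e+04 rad/s.
Step 2 — Component impedances:
  Z1: Z = 1/(jωC) = -j/(ω·C) = 0 - j295.4 Ω
  Z2: Z = R = 116 Ω
  Z3: Z = R = 90.9 Ω
Step 3 — With open output, the series arm Z2 and the output shunt Z3 appear in series to ground: Z2 + Z3 = 206.9 Ω.
Step 4 — Parallel with input shunt Z1: Z_in = Z1 || (Z2 + Z3) = 138.8 - j97.22 Ω = 169.5∠-35.0° Ω.
Step 5 — Source phasor: V = 113∠10.3° V = 111.2 + j20.2 V.
Step 6 — Current: I = V / Z = 0.469 + j0.474 A = 0.6668∠45.3° A.
Step 7 — Complex power: S = V·I* = 61.72 - j43.22 VA.
Step 8 — Real power: P = Re(S) = 61.72 W.
Step 9 — Reactive power: Q = Im(S) = -43.22 VAR.
Step 10 — Apparent power: |S| = 75.34 VA.
Step 11 — Power factor: PF = P/|S| = 0.8191 (leading).

(a) P = 61.72 W  (b) Q = -43.22 VAR  (c) S = 75.34 VA  (d) PF = 0.8191 (leading)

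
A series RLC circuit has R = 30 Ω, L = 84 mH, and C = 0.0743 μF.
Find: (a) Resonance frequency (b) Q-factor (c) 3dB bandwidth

Step 1 — Resonance condition Im(Z)=0 gives ω₀ = 1/√(LC).
Step 2 — ω₀ = 1/√(0.084·7.43e-08) = 1.266e+04 rad/s.
Step 3 — f₀ = ω₀/(2π) = 2015 Hz.
Step 4 — Series Q: Q = ω₀L/R = 1.266e+04·0.084/30 = 35.44.
Step 5 — 3dB bandwidth: Δω = ω₀/Q = 357.1 rad/s; BW = Δω/(2π) = 56.84 Hz.

(a) f₀ = 2015 Hz  (b) Q = 35.44  (c) BW = 56.84 Hz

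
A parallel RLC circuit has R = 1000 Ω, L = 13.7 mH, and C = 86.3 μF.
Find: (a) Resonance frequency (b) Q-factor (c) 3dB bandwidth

Step 1 — Resonance: ω₀ = 1/√(LC) = 1/√(0.0137·8.63e-05) = 919.7 rad/s.
Step 2 — f₀ = ω₀/(2π) = 146.4 Hz.
Step 3 — Parallel Q: Q = R/(ω₀L) = 1000/(919.7·0.0137) = 79.37.
Step 4 — Bandwidth: Δω = ω₀/Q = 11.59 rad/s; BW = Δω/(2π) = 1.844 Hz.

(a) f₀ = 146.4 Hz  (b) Q = 79.37  (c) BW = 1.844 Hz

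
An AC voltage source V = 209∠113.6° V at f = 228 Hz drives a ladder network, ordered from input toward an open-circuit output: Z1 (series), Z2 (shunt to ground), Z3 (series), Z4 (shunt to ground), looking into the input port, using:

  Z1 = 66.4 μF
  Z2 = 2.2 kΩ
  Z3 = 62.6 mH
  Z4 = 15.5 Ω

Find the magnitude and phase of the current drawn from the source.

Step 1 — Angular frequency: ω = 2π·f = 2π·228 = 1433 rad/s.
Step 2 — Component impedances:
  Z1: Z = 1/(jωC) = -j/(ω·C) = 0 - j10.51 Ω
  Z2: Z = R = 2200 Ω
  Z3: Z = jωL = j·1433·0.0626 = 0 + j89.68 Ω
  Z4: Z = R = 15.5 Ω
Step 3 — Ladder network (open output): work backward from the far end, alternating series and parallel combinations. Z_in = 18.97 + j77.77 Ω = 80.05∠76.3° Ω.
Step 4 — Source phasor: V = 209∠113.6° V = -83.67 + j191.5 V.
Step 5 — Ohm's law: I = V / Z_total = (-83.67 + j191.5) / (18.97 + j77.77) = 2.077 + j1.582 A.
Step 6 — Convert to polar: |I| = 2.611 A, ∠I = 37.3°.

I = 2.611∠37.3° A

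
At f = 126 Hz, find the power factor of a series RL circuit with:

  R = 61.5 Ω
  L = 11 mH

Step 1 — Angular frequency: ω = 2π·f = 2π·126 = 791.7 rad/s.
Step 2 — Component impedances:
  R: Z = R = 61.5 Ω
  L: Z = jωL = j·791.7·0.011 = 0 + j8.708 Ω
Step 3 — Series combination: Z_total = R + L = 61.5 + j8.708 Ω = 62.11∠8.1° Ω.
Step 4 — Power factor: PF = cos(φ) = Re(Z)/|Z| = 61.5/62.114 = 0.9901.
Step 5 — Type: Im(Z) = 8.708 ⇒ lagging (phase φ = 8.1°).

PF = 0.9901 (lagging, φ = 8.1°)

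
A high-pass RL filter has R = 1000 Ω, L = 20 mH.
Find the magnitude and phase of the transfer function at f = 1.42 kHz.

Step 1 — Angular frequency: ω = 2π·1420 = 8922 rad/s.
Step 2 — Transfer function: H(jω) = jωL/(R + jωL).
Step 3 — Numerator jωL = j·178.4; denominator R + jωL = 1000 + j178.4.
Step 4 — H = 0.03086 + j0.1729.
Step 5 — Magnitude: |H| = 0.1757 (-15.1 dB); phase: φ = 79.9°.

|H| = 0.1757 (-15.1 dB), φ = 79.9°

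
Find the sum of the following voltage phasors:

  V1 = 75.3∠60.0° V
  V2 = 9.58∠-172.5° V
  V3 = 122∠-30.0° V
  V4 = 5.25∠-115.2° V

Step 1 — Convert each phasor to rectangular form:
  V1 = 75.3·(cos(60.0°) + j·sin(60.0°)) = 37.65 + j65.21 V
  V2 = 9.58·(cos(-172.5°) + j·sin(-172.5°)) = -9.498 - j1.25 V
  V3 = 122·(cos(-30.0°) + j·sin(-30.0°)) = 105.7 - j61 V
  V4 = 5.25·(cos(-115.2°) + j·sin(-115.2°)) = -2.235 - j4.75 V
Step 2 — Sum components: V_total = 131.6 - j1.789 V.
Step 3 — Convert to polar: |V_total| = 131.6 V, ∠V_total = -0.8°.

V_total = 131.6∠-0.8° V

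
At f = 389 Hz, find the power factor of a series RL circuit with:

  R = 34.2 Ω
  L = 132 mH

Step 1 — Angular frequency: ω = 2π·f = 2π·389 = 2444 rad/s.
Step 2 — Component impedances:
  R: Z = R = 34.2 Ω
  L: Z = jωL = j·2444·0.132 = 0 + j322.6 Ω
Step 3 — Series combination: Z_total = R + L = 34.2 + j322.6 Ω = 324.4∠83.9° Ω.
Step 4 — Power factor: PF = cos(φ) = Re(Z)/|Z| = 34.2/324.4 = 0.1054.
Step 5 — Type: Im(Z) = 322.6 ⇒ lagging (phase φ = 83.9°).

PF = 0.1054 (lagging, φ = 83.9°)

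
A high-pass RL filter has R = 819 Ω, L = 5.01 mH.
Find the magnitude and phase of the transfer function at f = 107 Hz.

Step 1 — Angular frequency: ω = 2π·107 = 672.3 rad/s.
Step 2 — Transfer function: H(jω) = jωL/(R + jωL).
Step 3 — Numerator jωL = j·3.368; denominator R + jωL = 819 + j3.368.
Step 4 — H = 1.691e-05 + j0.004113.
Step 5 — Magnitude: |H| = 0.004113 (-47.7 dB); phase: φ = 89.8°.

|H| = 0.004113 (-47.7 dB), φ = 89.8°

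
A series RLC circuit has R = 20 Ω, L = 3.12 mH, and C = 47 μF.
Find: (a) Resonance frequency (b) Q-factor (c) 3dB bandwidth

Step 1 — Resonance condition Im(Z)=0 gives ω₀ = 1/√(LC).
Step 2 — ω₀ = 1/√(0.00312·4.7e-05) = 2611 rad/s.
Step 3 — f₀ = ω₀/(2π) = 415.6 Hz.
Step 4 — Series Q: Q = ω₀L/R = 2611·0.00312/20 = 0.4074.
Step 5 — 3dB bandwidth: Δω = ω₀/Q = 6410 rad/s; BW = Δω/(2π) = 1020 Hz.

(a) f₀ = 415.6 Hz  (b) Q = 0.4074  (c) BW = 1020 Hz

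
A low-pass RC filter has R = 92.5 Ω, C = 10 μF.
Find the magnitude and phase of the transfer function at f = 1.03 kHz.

Step 1 — Angular frequency: ω = 2π·1030 = 6472 rad/s.
Step 2 — Transfer function: H(jω) = 1/(1 + jωRC).
Step 3 — Denominator: 1 + jωRC = 1 + j·6472·92.5·1e-05 = 1 + j5.986.
Step 4 — H = 0.02715 - j0.1625.
Step 5 — Magnitude: |H| = 0.1648 (-15.7 dB); phase: φ = -80.5°.

|H| = 0.1648 (-15.7 dB), φ = -80.5°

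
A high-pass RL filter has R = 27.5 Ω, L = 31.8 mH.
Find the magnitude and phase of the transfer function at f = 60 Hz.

Step 1 — Angular frequency: ω = 2π·60 = 377 rad/s.
Step 2 — Transfer function: H(jω) = jωL/(R + jωL).
Step 3 — Numerator jωL = j·11.99; denominator R + jωL = 27.5 + j11.99.
Step 4 — H = 0.1597 + j0.3663.
Step 5 — Magnitude: |H| = 0.3996 (-8.0 dB); phase: φ = 66.4°.

|H| = 0.3996 (-8.0 dB), φ = 66.4°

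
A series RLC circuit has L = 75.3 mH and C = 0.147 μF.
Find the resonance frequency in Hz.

Step 1 — Resonance condition Im(Z)=0 gives ω₀ = 1/√(LC).
Step 2 — ω₀ = 1/√(0.0753·1.47e-07) = 9505 rad/s.
Step 3 — f₀ = ω₀/(2π) = 1513 Hz.

f₀ = 1513 Hz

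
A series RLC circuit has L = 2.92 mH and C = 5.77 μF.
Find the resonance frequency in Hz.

Step 1 — Resonance condition Im(Z)=0 gives ω₀ = 1/√(LC).
Step 2 — ω₀ = 1/√(0.00292·5.77e-06) = 7704 rad/s.
Step 3 — f₀ = ω₀/(2π) = 1226 Hz.

f₀ = 1226 Hz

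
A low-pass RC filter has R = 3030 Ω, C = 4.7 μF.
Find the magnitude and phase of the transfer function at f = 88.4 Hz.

Step 1 — Angular frequency: ω = 2π·88.4 = 555.4 rad/s.
Step 2 — Transfer function: H(jω) = 1/(1 + jωRC).
Step 3 — Denominator: 1 + jωRC = 1 + j·555.4·3030·4.7e-06 = 1 + j7.91.
Step 4 — H = 0.01573 - j0.1244.
Step 5 — Magnitude: |H| = 0.1254 (-18.0 dB); phase: φ = -82.8°.

|H| = 0.1254 (-18.0 dB), φ = -82.8°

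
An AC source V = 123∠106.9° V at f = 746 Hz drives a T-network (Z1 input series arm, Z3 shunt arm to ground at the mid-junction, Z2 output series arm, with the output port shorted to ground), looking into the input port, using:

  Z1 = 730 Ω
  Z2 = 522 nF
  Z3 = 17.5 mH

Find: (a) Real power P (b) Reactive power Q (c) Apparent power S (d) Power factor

Step 1 — Angular frequency: ω = 2π·f = 2π·746 = 4687 rad/s.
Step 2 — Component impedances:
  Z1: Z = R = 730 Ω
  Z2: Z = 1/(jωC) = -j/(ω·C) = 0 - j408.7 Ω
  Z3: Z = jωL = j·4687·0.0175 = 0 + j82.03 Ω
Step 3 — With the output port shorted to ground, the output series arm Z2 runs from the junction to ground; the shunt arm Z3 also runs from the junction to ground. They appear in parallel: Z3 || Z2 = 0 + j102.6 Ω.
Step 4 — Series with input arm Z1: Z_in = Z1 + (Z3 || Z2) = 730 + j102.6 Ω = 737.2∠8.0° Ω.
Step 5 — Source phasor: V = 123∠106.9° V = -35.76 + j117.7 V.
Step 6 — Current: I = V / Z = -0.02581 + j0.1648 A = 0.1669∠98.9° A.
Step 7 — Complex power: S = V·I* = 20.32 + j2.857 VA.
Step 8 — Real power: P = Re(S) = 20.32 W.
Step 9 — Reactive power: Q = Im(S) = 2.857 VAR.
Step 10 — Apparent power: |S| = 20.52 VA.
Step 11 — Power factor: PF = P/|S| = 0.9903 (lagging).

(a) P = 20.32 W  (b) Q = 2.857 VAR  (c) S = 20.52 VA  (d) PF = 0.9903 (lagging)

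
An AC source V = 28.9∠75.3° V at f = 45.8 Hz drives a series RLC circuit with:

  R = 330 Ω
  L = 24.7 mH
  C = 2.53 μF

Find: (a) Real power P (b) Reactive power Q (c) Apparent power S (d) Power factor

Step 1 — Angular frequency: ω = 2π·f = 2π·45.8 = 287.8 rad/s.
Step 2 — Component impedances:
  R: Z = R = 330 Ω
  L: Z = jωL = j·287.8·0.0247 = 0 + j7.108 Ω
  C: Z = 1/(jωC) = -j/(ω·C) = 0 - j1374 Ω
Step 3 — Series combination: Z_total = R + L + C = 330 - j1366 Ω = 1406∠-76.4° Ω.
Step 4 — Source phasor: V = 28.9∠75.3° V = 7.334 + j27.95 V.
Step 5 — Current: I = V / Z = -0.01811 + j0.00974 A = 0.02056∠151.7° A.
Step 6 — Complex power: S = V·I* = 0.1395 - j0.5776 VA.
Step 7 — Real power: P = Re(S) = 0.1395 W.
Step 8 — Reactive power: Q = Im(S) = -0.5776 VAR.
Step 9 — Apparent power: |S| = 0.5942 VA.
Step 10 — Power factor: PF = P/|S| = 0.2348 (leading).

(a) P = 0.1395 W  (b) Q = -0.5776 VAR  (c) S = 0.5942 VA  (d) PF = 0.2348 (leading)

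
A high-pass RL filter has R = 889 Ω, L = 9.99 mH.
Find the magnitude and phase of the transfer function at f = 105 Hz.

Step 1 — Angular frequency: ω = 2π·105 = 659.7 rad/s.
Step 2 — Transfer function: H(jω) = jωL/(R + jωL).
Step 3 — Numerator jωL = j·6.591; denominator R + jωL = 889 + j6.591.
Step 4 — H = 5.496e-05 + j0.007413.
Step 5 — Magnitude: |H| = 0.007413 (-42.6 dB); phase: φ = 89.6°.

|H| = 0.007413 (-42.6 dB), φ = 89.6°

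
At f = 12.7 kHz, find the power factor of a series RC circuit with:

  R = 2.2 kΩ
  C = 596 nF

Step 1 — Angular frequency: ω = 2π·f = 2π·1.27e+04 = 7.98e+04 rad/s.
Step 2 — Component impedances:
  R: Z = R = 2200 Ω
  C: Z = 1/(jωC) = -j/(ω·C) = 0 - j21.03 Ω
Step 3 — Series combination: Z_total = R + C = 2200 - j21.03 Ω = 2200∠-0.5° Ω.
Step 4 — Power factor: PF = cos(φ) = Re(Z)/|Z| = 2200/2200 = 1.
Step 5 — Type: Im(Z) = -21.03 ⇒ leading (phase φ = -0.5°).

PF = 1 (leading, φ = -0.5°)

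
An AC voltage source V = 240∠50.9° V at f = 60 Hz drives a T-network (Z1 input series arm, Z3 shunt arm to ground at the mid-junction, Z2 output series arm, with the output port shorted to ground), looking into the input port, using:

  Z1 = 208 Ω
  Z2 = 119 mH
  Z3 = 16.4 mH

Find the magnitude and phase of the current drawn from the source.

Step 1 — Angular frequency: ω = 2π·f = 2π·60 = 377 rad/s.
Step 2 — Component impedances:
  Z1: Z = R = 208 Ω
  Z2: Z = jωL = j·377·0.119 = 0 + j44.86 Ω
  Z3: Z = jωL = j·377·0.0164 = 0 + j6.183 Ω
Step 3 — With the output port shorted to ground, the output series arm Z2 runs from the junction to ground; the shunt arm Z3 also runs from the junction to ground. They appear in parallel: Z3 || Z2 = 0 + j5.434 Ω.
Step 4 — Series with input arm Z1: Z_in = Z1 + (Z3 || Z2) = 208 + j5.434 Ω = 208.1∠1.5° Ω.
Step 5 — Source phasor: V = 240∠50.9° V = 151.4 + j186.3 V.
Step 6 — Ohm's law: I = V / Z_total = (151.4 + j186.3) / (208 + j5.434) = 0.7506 + j0.8758 A.
Step 7 — Convert to polar: |I| = 1.153 A, ∠I = 49.4°.

I = 1.153∠49.4° A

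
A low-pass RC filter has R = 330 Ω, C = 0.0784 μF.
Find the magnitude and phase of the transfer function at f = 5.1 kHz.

Step 1 — Angular frequency: ω = 2π·5100 = 3.204e+04 rad/s.
Step 2 — Transfer function: H(jω) = 1/(1 + jωRC).
Step 3 — Denominator: 1 + jωRC = 1 + j·3.204e+04·330·7.84e-08 = 1 + j0.829.
Step 4 — H = 0.5927 - j0.4913.
Step 5 — Magnitude: |H| = 0.7698 (-2.3 dB); phase: φ = -39.7°.

|H| = 0.7698 (-2.3 dB), φ = -39.7°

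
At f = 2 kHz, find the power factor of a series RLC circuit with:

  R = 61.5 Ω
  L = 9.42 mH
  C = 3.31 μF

Step 1 — Angular frequency: ω = 2π·f = 2π·2000 = 1.257e+04 rad/s.
Step 2 — Component impedances:
  R: Z = R = 61.5 Ω
  L: Z = jωL = j·1.257e+04·0.00942 = 0 + j118.4 Ω
  C: Z = 1/(jωC) = -j/(ω·C) = 0 - j24.04 Ω
Step 3 — Series combination: Z_total = R + L + C = 61.5 + j94.33 Ω = 112.6∠56.9° Ω.
Step 4 — Power factor: PF = cos(φ) = Re(Z)/|Z| = 61.5/112.61 = 0.5461.
Step 5 — Type: Im(Z) = 94.33 ⇒ lagging (phase φ = 56.9°).

PF = 0.5461 (lagging, φ = 56.9°)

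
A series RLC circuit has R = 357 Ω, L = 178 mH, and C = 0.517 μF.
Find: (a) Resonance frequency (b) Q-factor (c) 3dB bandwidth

Step 1 — Resonance: ω₀ = 1/√(LC) = 1/√(0.178·5.17e-07) = 3296 rad/s.
Step 2 — f₀ = ω₀/(2π) = 524.6 Hz.
Step 3 — Series Q: Q = ω₀L/R = 3296·0.178/357 = 1.644.
Step 4 — Bandwidth: Δω = ω₀/Q = 2006 rad/s; BW = Δω/(2π) = 319.2 Hz.

(a) f₀ = 524.6 Hz  (b) Q = 1.644  (c) BW = 319.2 Hz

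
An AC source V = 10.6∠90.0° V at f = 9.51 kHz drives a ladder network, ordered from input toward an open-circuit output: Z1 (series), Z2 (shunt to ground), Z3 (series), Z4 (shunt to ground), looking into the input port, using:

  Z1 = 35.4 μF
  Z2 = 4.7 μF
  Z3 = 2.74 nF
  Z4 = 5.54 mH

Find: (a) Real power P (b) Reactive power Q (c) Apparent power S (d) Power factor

Step 1 — Angular frequency: ω = 2π·f = 2π·9510 = 5.975e+04 rad/s.
Step 2 — Component impedances:
  Z1: Z = 1/(jωC) = -j/(ω·C) = 0 - j0.4728 Ω
  Z2: Z = 1/(jωC) = -j/(ω·C) = 0 - j3.561 Ω
  Z3: Z = 1/(jωC) = -j/(ω·C) = 0 - j6108 Ω
  Z4: Z = jωL = j·5.975e+04·0.00554 = 0 + j331 Ω
Step 3 — Ladder network (open output): work backward from the far end, alternating series and parallel combinations. Z_in = 0 - j4.031 Ω = 4.031∠-90.0° Ω.
Step 4 — Source phasor: V = 10.6∠90.0° V = 0 + j10.6 V.
Step 5 — Current: I = V / Z = -2.629 A = 2.629∠180.0° A.
Step 6 — Complex power: S = V·I* = 0 - j27.87 VA.
Step 7 — Real power: P = Re(S) = 0 W.
Step 8 — Reactive power: Q = Im(S) = -27.87 VAR.
Step 9 — Apparent power: |S| = 27.87 VA.
Step 10 — Power factor: PF = P/|S| = 0 (leading).

(a) P = 0 W  (b) Q = -27.87 VAR  (c) S = 27.87 VA  (d) PF = 0 (leading)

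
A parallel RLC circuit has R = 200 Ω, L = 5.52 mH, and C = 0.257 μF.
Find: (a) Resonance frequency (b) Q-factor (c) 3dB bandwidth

Step 1 — Resonance: ω₀ = 1/√(LC) = 1/√(0.00552·2.57e-07) = 2.655e+04 rad/s.
Step 2 — f₀ = ω₀/(2π) = 4226 Hz.
Step 3 — Parallel Q: Q = R/(ω₀L) = 200/(2.655e+04·0.00552) = 1.365.
Step 4 — Bandwidth: Δω = ω₀/Q = 1.946e+04 rad/s; BW = Δω/(2π) = 3096 Hz.

(a) f₀ = 4226 Hz  (b) Q = 1.365  (c) BW = 3096 Hz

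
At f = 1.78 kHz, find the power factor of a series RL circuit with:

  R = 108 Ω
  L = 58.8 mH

Step 1 — Angular frequency: ω = 2π·f = 2π·1780 = 1.118e+04 rad/s.
Step 2 — Component impedances:
  R: Z = R = 108 Ω
  L: Z = jωL = j·1.118e+04·0.0588 = 0 + j657.6 Ω
Step 3 — Series combination: Z_total = R + L = 108 + j657.6 Ω = 666.4∠80.7° Ω.
Step 4 — Power factor: PF = cos(φ) = Re(Z)/|Z| = 108/666.4 = 0.1621.
Step 5 — Type: Im(Z) = 657.6 ⇒ lagging (phase φ = 80.7°).

PF = 0.1621 (lagging, φ = 80.7°)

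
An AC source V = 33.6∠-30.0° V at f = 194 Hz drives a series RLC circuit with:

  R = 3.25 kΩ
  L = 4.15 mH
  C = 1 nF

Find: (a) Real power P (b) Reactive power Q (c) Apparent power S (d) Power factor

Step 1 — Angular frequency: ω = 2π·f = 2π·194 = 1219 rad/s.
Step 2 — Component impedances:
  R: Z = R = 3250 Ω
  L: Z = jωL = j·1219·0.00415 = 0 + j5.059 Ω
  C: Z = 1/(jωC) = -j/(ω·C) = 0 - j8.204e+05 Ω
Step 3 — Series combination: Z_total = R + L + C = 3250 - j8.204e+05 Ω = 8.204e+05∠-89.8° Ω.
Step 4 — Source phasor: V = 33.6∠-30.0° V = 29.1 - j16.8 V.
Step 5 — Current: I = V / Z = 2.062e-05 + j3.539e-05 A = 4.096e-05∠59.8° A.
Step 6 — Complex power: S = V·I* = 5.452e-06 - j0.001376 VA.
Step 7 — Real power: P = Re(S) = 5.452e-06 W.
Step 8 — Reactive power: Q = Im(S) = -0.001376 VAR.
Step 9 — Apparent power: |S| = 0.001376 VA.
Step 10 — Power factor: PF = P/|S| = 0.003962 (leading).

(a) P = 5.452e-06 W  (b) Q = -0.001376 VAR  (c) S = 0.001376 VA  (d) PF = 0.003962 (leading)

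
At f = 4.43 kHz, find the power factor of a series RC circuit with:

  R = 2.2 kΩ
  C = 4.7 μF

Step 1 — Angular frequency: ω = 2π·f = 2π·4430 = 2.783e+04 rad/s.
Step 2 — Component impedances:
  R: Z = R = 2200 Ω
  C: Z = 1/(jωC) = -j/(ω·C) = 0 - j7.644 Ω
Step 3 — Series combination: Z_total = R + C = 2200 - j7.644 Ω = 2200∠-0.2° Ω.
Step 4 — Power factor: PF = cos(φ) = Re(Z)/|Z| = 2200/2200 = 1.
Step 5 — Type: Im(Z) = -7.644 ⇒ leading (phase φ = -0.2°).

PF = 1 (leading, φ = -0.2°)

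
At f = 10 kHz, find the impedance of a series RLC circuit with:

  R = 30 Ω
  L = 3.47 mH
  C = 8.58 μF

Step 1 — Angular frequency: ω = 2π·f = 2π·1e+04 = 6.283e+04 rad/s.
Step 2 — Component impedances:
  R: Z = R = 30 Ω
  L: Z = jωL = j·6.283e+04·0.00347 = 0 + j218 Ω
  C: Z = 1/(jωC) = -j/(ω·C) = 0 - j1.855 Ω
Step 3 — Series combination: Z_total = R + L + C = 30 + j216.2 Ω = 218.2∠82.1° Ω.

Z = 30 + j216.2 Ω = 218.2∠82.1° Ω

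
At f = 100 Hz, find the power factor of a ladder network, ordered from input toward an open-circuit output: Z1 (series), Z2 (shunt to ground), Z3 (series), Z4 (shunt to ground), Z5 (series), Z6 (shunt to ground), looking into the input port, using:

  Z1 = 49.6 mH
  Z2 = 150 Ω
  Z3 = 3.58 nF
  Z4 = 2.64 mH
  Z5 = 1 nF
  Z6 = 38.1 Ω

Step 1 — Angular frequency: ω = 2π·f = 2π·100 = 628.3 rad/s.
Step 2 — Component impedances:
  Z1: Z = jωL = j·628.3·0.0496 = 0 + j31.16 Ω
  Z2: Z = R = 150 Ω
  Z3: Z = 1/(jωC) = -j/(ω·C) = 0 - j4.446e+05 Ω
  Z4: Z = jωL = j·628.3·0.00264 = 0 + j1.659 Ω
  Z5: Z = 1/(jωC) = -j/(ω·C) = 0 - j1.592e+06 Ω
  Z6: Z = R = 38.1 Ω
Step 3 — Ladder network (open output): work backward from the far end, alternating series and parallel combinations. Z_in = 150 + j31.11 Ω = 153.2∠11.7° Ω.
Step 4 — Power factor: PF = cos(φ) = Re(Z)/|Z| = 150/153.19 = 0.9792.
Step 5 — Type: Im(Z) = 31.11 ⇒ lagging (phase φ = 11.7°).

PF = 0.9792 (lagging, φ = 11.7°)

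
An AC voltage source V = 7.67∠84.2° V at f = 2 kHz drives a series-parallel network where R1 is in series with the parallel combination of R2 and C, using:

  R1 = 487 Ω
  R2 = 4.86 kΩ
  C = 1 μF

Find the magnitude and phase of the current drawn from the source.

Step 1 — Angular frequency: ω = 2π·f = 2π·2000 = 1.257e+04 rad/s.
Step 2 — Component impedances:
  R1: Z = R = 487 Ω
  R2: Z = R = 4860 Ω
  C: Z = 1/(jωC) = -j/(ω·C) = 0 - j79.58 Ω
Step 3 — Parallel branch: R2 || C = 1/(1/R2 + 1/C) = 1.303 - j79.56 Ω.
Step 4 — Series with R1: Z_total = R1 + (R2 || C) = 488.3 - j79.56 Ω = 494.7∠-9.3° Ω.
Step 5 — Source phasor: V = 7.67∠84.2° V = 0.7751 + j7.631 V.
Step 6 — Ohm's law: I = V / Z_total = (0.7751 + j7.631) / (488.3 - j79.56) = -0.0009339 + j0.01547 A.
Step 7 — Convert to polar: |I| = 0.0155 A, ∠I = 93.5°.

I = 0.0155∠93.5° A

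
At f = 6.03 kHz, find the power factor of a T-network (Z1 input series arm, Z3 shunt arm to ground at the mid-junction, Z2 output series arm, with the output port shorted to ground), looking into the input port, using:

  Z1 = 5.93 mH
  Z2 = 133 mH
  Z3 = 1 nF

Step 1 — Angular frequency: ω = 2π·f = 2π·6030 = 3.789e+04 rad/s.
Step 2 — Component impedances:
  Z1: Z = jωL = j·3.789e+04·0.00593 = 0 + j224.7 Ω
  Z2: Z = jωL = j·3.789e+04·0.133 = 0 + j5039 Ω
  Z3: Z = 1/(jωC) = -j/(ω·C) = 0 - j2.639e+04 Ω
Step 3 — With the output port shorted to ground, the output series arm Z2 runs from the junction to ground; the shunt arm Z3 also runs from the junction to ground. They appear in parallel: Z3 || Z2 = 0 + j6228 Ω.
Step 4 — Series with input arm Z1: Z_in = Z1 + (Z3 || Z2) = 0 + j6453 Ω = 6453∠90.0° Ω.
Step 5 — Power factor: PF = cos(φ) = Re(Z)/|Z| = 0/6453 = 0.
Step 6 — Type: Im(Z) = 6453 ⇒ lagging (phase φ = 90.0°).

PF = 0 (lagging, φ = 90.0°)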